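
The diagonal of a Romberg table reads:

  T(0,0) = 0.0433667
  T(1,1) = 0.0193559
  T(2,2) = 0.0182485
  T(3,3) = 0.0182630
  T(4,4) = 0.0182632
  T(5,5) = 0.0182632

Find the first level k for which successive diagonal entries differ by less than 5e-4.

|T(1,1) − T(0,0)| = 0.0240108 ≥ 5e-4
|T(2,2) − T(1,1)| = 0.0011074 ≥ 5e-4
|T(3,3) − T(2,2)| = 0.0000145 < 5e-4

k = 3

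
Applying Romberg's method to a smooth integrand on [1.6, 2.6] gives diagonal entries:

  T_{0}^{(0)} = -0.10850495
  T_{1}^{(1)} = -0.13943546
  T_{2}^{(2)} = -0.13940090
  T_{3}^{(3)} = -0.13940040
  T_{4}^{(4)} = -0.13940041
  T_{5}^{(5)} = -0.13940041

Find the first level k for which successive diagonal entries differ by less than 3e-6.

k = 3

|T_{1}^{(1)} − T_{0}^{(0)}| = 0.03093051 ≥ 3e-6
|T_{2}^{(2)} − T_{1}^{(1)}| = 0.00003456 ≥ 3e-6
|T_{3}^{(3)} − T_{2}^{(2)}| = 0.00000050 < 3e-6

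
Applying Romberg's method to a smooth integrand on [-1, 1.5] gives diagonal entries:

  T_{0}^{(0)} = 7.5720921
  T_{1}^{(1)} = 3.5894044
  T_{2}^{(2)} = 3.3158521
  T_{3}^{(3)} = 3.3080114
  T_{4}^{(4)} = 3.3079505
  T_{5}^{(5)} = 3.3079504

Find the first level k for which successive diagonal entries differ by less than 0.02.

|T_{1}^{(1)} − T_{0}^{(0)}| = 3.9826877 ≥ 0.02
|T_{2}^{(2)} − T_{1}^{(1)}| = 0.2735523 ≥ 0.02
|T_{3}^{(3)} − T_{2}^{(2)}| = 0.0078407 < 0.02

k = 3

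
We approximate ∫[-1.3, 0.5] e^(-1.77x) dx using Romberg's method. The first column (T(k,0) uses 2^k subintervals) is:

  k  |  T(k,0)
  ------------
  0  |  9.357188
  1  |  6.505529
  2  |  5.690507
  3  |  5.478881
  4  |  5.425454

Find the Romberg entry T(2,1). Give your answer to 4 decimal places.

5.4188

T(2,1) = (4·5.690507 − 6.505529) / 3 = 5.418833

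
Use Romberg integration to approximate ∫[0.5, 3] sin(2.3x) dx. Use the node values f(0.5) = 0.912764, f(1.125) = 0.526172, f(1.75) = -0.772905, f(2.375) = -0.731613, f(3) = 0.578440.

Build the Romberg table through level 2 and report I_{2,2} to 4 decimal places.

I_{0,0} (trapezoid, 1 panel, h=2.5000): 1.864005
I_{1,0} (trapezoid, 2 panels, h=1.2500): -0.034129
I_{2,0} (trapezoid, 4 panels, h=0.6250): -0.145465
I_{1,1} = -0.034129 + (-0.034129 − 1.864005)/3 = -0.666840
I_{2,1} = -0.145465 + (-0.145465 − (-0.034129))/3 = -0.182577
I_{2,2} = -0.182577 + (-0.182577 − (-0.666840))/15 = -0.150293

-0.1503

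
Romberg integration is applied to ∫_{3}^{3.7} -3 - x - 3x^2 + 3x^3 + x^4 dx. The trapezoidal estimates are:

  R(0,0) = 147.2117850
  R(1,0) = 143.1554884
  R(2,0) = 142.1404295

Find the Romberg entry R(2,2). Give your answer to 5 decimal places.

141.80199

R(1,1) = 143.1554884 + (143.1554884 − 147.2117850)/3 = 141.8033895
R(2,1) = 142.1404295 + (142.1404295 − 143.1554884)/3 = 141.8020765
R(2,2) = 141.8020765 + (141.8020765 − 141.8033895)/15 = 141.8019890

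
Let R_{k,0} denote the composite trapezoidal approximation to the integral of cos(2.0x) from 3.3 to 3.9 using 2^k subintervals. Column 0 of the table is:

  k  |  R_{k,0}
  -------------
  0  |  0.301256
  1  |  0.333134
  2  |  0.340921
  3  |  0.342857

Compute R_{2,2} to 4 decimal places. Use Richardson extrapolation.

0.3435

Richardson extrapolation on the trapezoidal column (denominator 4−1=3):
R_{1,1} = (4·0.333134 − 0.301256) / 3 = 0.343760
R_{2,1} = (4·0.340921 − 0.333134) / 3 = 0.343517
R_{2,2} = (16·0.343517 − 0.343760) / 15 = 0.343501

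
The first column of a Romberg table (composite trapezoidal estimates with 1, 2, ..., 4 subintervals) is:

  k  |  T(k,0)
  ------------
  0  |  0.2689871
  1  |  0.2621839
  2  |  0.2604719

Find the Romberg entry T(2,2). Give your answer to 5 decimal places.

0.25990

Richardson extrapolation on the trapezoidal column (denominator 4−1=3):
T(1,1) = (4·0.2621839 − 0.2689871) / 3 = 0.2599162
T(2,1) = 0.2604719 + (0.2604719 − 0.2621839)/3 = 0.2599012
T(2,2) = (16·0.2599012 − 0.2599162) / 15 = 0.2599002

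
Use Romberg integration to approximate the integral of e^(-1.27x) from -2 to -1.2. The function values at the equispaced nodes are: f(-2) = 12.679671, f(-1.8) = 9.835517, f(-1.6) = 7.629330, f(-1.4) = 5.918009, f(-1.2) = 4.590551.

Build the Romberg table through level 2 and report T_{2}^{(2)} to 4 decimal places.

T_{0}^{(0)} (trapezoid, 1 panel, h=0.8000): 6.908089
T_{1}^{(0)} (trapezoid, 2 panels, h=0.4000): 6.505776
T_{2}^{(0)} (trapezoid, 4 panels, h=0.2000): 6.403593
T_{1}^{(1)} = 6.505776 + (6.505776 − 6.908089)/3 = 6.371672
T_{2}^{(1)} = 6.403593 + (6.403593 − 6.505776)/3 = 6.369532
T_{2}^{(2)} = 6.369532 + (6.369532 − 6.371672)/15 = 6.369389

6.3694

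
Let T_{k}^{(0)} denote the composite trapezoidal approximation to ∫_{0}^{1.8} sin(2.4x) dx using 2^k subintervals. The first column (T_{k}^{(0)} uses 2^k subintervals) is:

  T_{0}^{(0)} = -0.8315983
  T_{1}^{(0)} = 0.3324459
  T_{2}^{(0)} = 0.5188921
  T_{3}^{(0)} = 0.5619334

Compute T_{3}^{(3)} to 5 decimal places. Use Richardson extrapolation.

Richardson extrapolation on the trapezoidal column (denominator 4−1=3):
T_{1}^{(1)} = (4·0.3324459 − (-0.8315983)) / 3 = 0.7204606
T_{2}^{(1)} = (4·0.5188921 − 0.3324459) / 3 = 0.5810408
T_{3}^{(1)} = (4·0.5619334 − 0.5188921) / 3 = 0.5762805
T_{2}^{(2)} = 0.5810408 + (0.5810408 − 0.7204606)/15 = 0.5717461
T_{3}^{(2)} = (16·0.5762805 − 0.5810408) / 15 = 0.5759631
T_{3}^{(3)} = (64·0.5759631 − 0.5717461) / 63 = 0.5760300

0.57603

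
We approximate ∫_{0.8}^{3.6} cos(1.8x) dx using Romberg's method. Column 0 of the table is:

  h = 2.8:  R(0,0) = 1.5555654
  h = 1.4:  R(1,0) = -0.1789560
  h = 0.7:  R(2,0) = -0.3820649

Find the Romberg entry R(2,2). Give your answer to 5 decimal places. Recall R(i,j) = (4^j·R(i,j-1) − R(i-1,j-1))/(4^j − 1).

Richardson extrapolation on the trapezoidal column (denominator 4−1=3):
R(1,1) = -0.1789560 + (-0.1789560 − 1.5555654)/3 = -0.7571298
R(2,1) = (4·(-0.3820649) − (-0.1789560)) / 3 = -0.4497679
R(2,2) = (16·(-0.4497679) − (-0.7571298)) / 15 = -0.4292771
(Column j=1 coincides with Simpson's rule on the same nodes.)

-0.42928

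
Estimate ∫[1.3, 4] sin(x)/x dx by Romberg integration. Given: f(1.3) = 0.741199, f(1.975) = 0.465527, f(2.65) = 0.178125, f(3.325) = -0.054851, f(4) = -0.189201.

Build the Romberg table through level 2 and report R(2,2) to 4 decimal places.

R(0,0) (trapezoid, 1 panel, h=2.7000): 0.745197
R(1,0) (trapezoid, 2 panels, h=1.3500): 0.613067
R(2,0) (trapezoid, 4 panels, h=0.6750): 0.583740
R(1,1) = 0.613067 + (0.613067 − 0.745197)/3 = 0.569024
R(2,1) = 0.583740 + (0.583740 − 0.613067)/3 = 0.573964
R(2,2) = 0.573964 + (0.573964 − 0.569024)/15 = 0.574293

0.5743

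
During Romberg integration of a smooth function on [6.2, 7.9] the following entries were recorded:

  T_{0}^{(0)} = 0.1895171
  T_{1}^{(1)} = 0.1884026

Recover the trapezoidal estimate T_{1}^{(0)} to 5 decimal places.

0.18868

From T_{1}^{(1)} = (4·T_{1}^{(0)} − T_{0}^{(0)})/3, solve for T_{1}^{(0)}:
4·T_{1}^{(0)} = 3·0.1884026 + 0.1895171 = 0.7547249
T_{1}^{(0)} = 0.1886812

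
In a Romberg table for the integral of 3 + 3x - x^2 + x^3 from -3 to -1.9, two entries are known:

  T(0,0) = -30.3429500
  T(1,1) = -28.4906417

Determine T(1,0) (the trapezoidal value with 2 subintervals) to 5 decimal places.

-28.95372

From T(1,1) = (4·T(1,0) − T(0,0))/3, solve for T(1,0):
4·T(1,0) = 3·(-28.4906417) + (-30.3429500) = -115.8148751
T(1,0) = -28.9537188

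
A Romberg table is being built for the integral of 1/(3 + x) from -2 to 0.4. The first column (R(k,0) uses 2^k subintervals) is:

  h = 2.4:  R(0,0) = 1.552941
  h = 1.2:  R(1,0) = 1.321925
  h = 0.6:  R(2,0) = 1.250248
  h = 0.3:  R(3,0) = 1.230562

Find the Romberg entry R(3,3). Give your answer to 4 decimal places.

1.2238

R(1,1) = 1.321925 + (1.321925 − 1.552941)/3 = 1.244920
R(2,1) = (4·1.250248 − 1.321925) / 3 = 1.226356
R(3,1) = 1.230562 + (1.230562 − 1.250248)/3 = 1.224000
R(2,2) = (16·1.226356 − 1.244920) / 15 = 1.225118
R(3,2) = 1.224000 + (1.224000 − 1.226356)/15 = 1.223843
R(3,3) = 1.223843 + (1.223843 − 1.225118)/63 = 1.223823
(Column j=1 coincides with Simpson's rule on the same nodes.)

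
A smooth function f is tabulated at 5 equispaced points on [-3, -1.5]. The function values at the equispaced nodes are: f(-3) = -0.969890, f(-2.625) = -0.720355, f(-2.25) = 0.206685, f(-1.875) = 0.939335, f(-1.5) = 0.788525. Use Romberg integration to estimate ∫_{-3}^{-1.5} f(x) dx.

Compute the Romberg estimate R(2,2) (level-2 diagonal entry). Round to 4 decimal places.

0.1370

R(0,0) (trapezoid, 1 panel, h=1.5000): -0.136024
R(1,0) (trapezoid, 2 panels, h=0.7500): 0.087002
R(2,0) (trapezoid, 4 panels, h=0.3750): 0.125618
R(1,1) = 0.087002 + (0.087002 − (-0.136024))/3 = 0.161344
R(2,1) = 0.125618 + (0.125618 − 0.087002)/3 = 0.138490
R(2,2) = 0.138490 + (0.138490 − 0.161344)/15 = 0.136966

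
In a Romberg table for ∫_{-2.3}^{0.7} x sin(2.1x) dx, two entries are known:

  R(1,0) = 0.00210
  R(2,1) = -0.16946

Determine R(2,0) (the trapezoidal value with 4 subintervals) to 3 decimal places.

From R(2,1) = (4·R(2,0) − R(1,0))/3, solve for R(2,0):
4·R(2,0) = 3·(-0.16946) + 0.00210 = -0.50628
R(2,0) = -0.12657

-0.127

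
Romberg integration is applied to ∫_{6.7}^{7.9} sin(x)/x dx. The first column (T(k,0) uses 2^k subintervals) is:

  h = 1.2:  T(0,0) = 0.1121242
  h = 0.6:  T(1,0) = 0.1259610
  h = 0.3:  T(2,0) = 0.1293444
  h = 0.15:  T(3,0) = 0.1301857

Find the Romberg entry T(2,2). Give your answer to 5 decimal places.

0.13047

Richardson extrapolation on the trapezoidal column (denominator 4−1=3):
T(1,1) = (4·0.1259610 − 0.1121242) / 3 = 0.1305733
T(2,1) = 0.1293444 + (0.1293444 − 0.1259610)/3 = 0.1304722
T(2,2) = 0.1304722 + (0.1304722 − 0.1305733)/15 = 0.1304655
(Column j=1 coincides with Simpson's rule on the same nodes.)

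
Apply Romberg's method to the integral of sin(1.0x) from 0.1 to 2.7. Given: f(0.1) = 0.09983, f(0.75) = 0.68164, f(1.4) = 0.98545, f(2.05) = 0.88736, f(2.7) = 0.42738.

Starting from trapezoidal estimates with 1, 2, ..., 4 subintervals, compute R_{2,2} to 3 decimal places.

R_{0,0} (trapezoid, 1 panel, h=2.6000): 0.68537
R_{1,0} (trapezoid, 2 panels, h=1.3000): 1.62377
R_{2,0} (trapezoid, 4 panels, h=0.6500): 1.83174
R_{1,1} = 1.62377 + (1.62377 − 0.68537)/3 = 1.93657
R_{2,1} = 1.83174 + (1.83174 − 1.62377)/3 = 1.90106
R_{2,2} = 1.90106 + (1.90106 − 1.93657)/15 = 1.89869

1.899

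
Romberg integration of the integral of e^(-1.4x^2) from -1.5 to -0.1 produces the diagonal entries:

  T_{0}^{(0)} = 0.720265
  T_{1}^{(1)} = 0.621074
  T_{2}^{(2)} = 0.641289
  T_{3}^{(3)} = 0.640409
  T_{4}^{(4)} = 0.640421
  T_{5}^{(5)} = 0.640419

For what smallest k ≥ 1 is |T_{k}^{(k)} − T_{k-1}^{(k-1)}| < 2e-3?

|T_{1}^{(1)} − T_{0}^{(0)}| = 0.099191 ≥ 2e-3
|T_{2}^{(2)} − T_{1}^{(1)}| = 0.020215 ≥ 2e-3
|T_{3}^{(3)} − T_{2}^{(2)}| = 0.000880 < 2e-3

k = 3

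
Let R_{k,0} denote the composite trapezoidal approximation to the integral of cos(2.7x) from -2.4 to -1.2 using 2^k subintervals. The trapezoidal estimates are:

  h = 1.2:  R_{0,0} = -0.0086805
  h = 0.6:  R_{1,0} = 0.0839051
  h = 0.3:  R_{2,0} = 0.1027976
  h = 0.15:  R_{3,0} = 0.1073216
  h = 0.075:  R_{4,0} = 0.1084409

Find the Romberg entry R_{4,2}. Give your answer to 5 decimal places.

Richardson extrapolation on the trapezoidal column (denominator 4−1=3):
R_{3,1} = (4·0.1073216 − 0.1027976) / 3 = 0.1088296
R_{4,1} = 0.1084409 + (0.1084409 − 0.1073216)/3 = 0.1088140
R_{4,2} = (16·0.1088140 − 0.1088296) / 15 = 0.1088130

0.10881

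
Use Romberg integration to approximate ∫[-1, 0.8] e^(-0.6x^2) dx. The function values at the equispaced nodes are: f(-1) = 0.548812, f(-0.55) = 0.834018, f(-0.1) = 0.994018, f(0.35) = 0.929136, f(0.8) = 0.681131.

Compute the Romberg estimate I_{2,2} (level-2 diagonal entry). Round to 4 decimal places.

1.5392

I_{0,0} (trapezoid, 1 panel, h=1.8000): 1.106949
I_{1,0} (trapezoid, 2 panels, h=0.9000): 1.448091
I_{2,0} (trapezoid, 4 panels, h=0.4500): 1.517465
I_{1,1} = 1.448091 + (1.448091 − 1.106949)/3 = 1.561805
I_{2,1} = 1.517465 + (1.517465 − 1.448091)/3 = 1.540590
I_{2,2} = 1.540590 + (1.540590 − 1.561805)/15 = 1.539176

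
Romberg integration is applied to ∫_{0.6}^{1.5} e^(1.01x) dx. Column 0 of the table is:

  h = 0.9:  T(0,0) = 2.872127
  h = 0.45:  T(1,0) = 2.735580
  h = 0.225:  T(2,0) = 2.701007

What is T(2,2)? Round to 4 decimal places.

T(1,1) = (4·2.735580 − 2.872127) / 3 = 2.690064
T(2,1) = 2.701007 + (2.701007 − 2.735580)/3 = 2.689483
T(2,2) = (16·2.689483 − 2.690064) / 15 = 2.689444

2.6894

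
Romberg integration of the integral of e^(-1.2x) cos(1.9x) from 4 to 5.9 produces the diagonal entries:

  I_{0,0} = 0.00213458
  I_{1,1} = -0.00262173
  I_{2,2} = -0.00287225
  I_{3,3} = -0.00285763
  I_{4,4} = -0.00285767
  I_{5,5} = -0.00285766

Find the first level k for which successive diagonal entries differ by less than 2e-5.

|I_{1,1} − I_{0,0}| = 0.00475631 ≥ 2e-5
|I_{2,2} − I_{1,1}| = 0.00025052 ≥ 2e-5
|I_{3,3} − I_{2,2}| = 0.00001462 < 2e-5

k = 3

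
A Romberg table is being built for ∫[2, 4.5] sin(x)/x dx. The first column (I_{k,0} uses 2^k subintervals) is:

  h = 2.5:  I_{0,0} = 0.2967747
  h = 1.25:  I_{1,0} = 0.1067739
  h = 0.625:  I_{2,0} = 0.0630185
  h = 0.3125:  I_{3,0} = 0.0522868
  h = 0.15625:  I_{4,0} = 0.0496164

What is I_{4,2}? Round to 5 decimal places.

0.04873

I_{3,1} = (4·0.0522868 − 0.0630185) / 3 = 0.0487096
I_{4,1} = 0.0496164 + (0.0496164 − 0.0522868)/3 = 0.0487263
I_{4,2} = (16·0.0487263 − 0.0487096) / 15 = 0.0487274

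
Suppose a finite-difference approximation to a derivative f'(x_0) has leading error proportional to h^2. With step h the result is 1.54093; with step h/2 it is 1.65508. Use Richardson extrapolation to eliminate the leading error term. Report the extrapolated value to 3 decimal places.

Extrapolated value = (4·A(h/2) − A(h)) / (4 − 1)
= (4·1.65508 − 1.54093) / 3
= 5.07939 / 3 = 1.69313

1.693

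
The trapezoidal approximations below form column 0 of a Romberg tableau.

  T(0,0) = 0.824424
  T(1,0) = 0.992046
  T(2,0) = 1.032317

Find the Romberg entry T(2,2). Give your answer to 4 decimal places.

T(1,1) = 0.992046 + (0.992046 − 0.824424)/3 = 1.047920
T(2,1) = (4·1.032317 − 0.992046) / 3 = 1.045741
T(2,2) = 1.045741 + (1.045741 − 1.047920)/15 = 1.045596

1.0456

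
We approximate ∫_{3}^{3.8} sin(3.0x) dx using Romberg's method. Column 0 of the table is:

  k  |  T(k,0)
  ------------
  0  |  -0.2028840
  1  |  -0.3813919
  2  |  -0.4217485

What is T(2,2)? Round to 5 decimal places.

Richardson extrapolation on the trapezoidal column (denominator 4−1=3):
T(1,1) = (4·(-0.3813919) − (-0.2028840)) / 3 = -0.4408945
T(2,1) = (4·(-0.4217485) − (-0.3813919)) / 3 = -0.4352007
T(2,2) = -0.4352007 + (-0.4352007 − (-0.4408945))/15 = -0.4348211

-0.43482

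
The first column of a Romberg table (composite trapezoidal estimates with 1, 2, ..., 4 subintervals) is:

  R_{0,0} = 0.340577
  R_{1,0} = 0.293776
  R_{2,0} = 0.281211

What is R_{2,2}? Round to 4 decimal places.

0.2769

Richardson extrapolation on the trapezoidal column (denominator 4−1=3):
R_{1,1} = (4·0.293776 − 0.340577) / 3 = 0.278176
R_{2,1} = 0.281211 + (0.281211 − 0.293776)/3 = 0.277023
R_{2,2} = 0.277023 + (0.277023 − 0.278176)/15 = 0.276946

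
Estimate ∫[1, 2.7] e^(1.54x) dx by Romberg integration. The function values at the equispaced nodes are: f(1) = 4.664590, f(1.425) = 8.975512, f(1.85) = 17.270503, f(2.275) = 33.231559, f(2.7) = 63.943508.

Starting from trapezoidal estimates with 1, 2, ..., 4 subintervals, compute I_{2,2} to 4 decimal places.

38.4980

I_{0,0} (trapezoid, 1 panel, h=1.7000): 58.316883
I_{1,0} (trapezoid, 2 panels, h=0.8500): 43.838369
I_{2,0} (trapezoid, 4 panels, h=0.4250): 39.857190
I_{1,1} = 43.838369 + (43.838369 − 58.316883)/3 = 39.012198
I_{2,1} = 39.857190 + (39.857190 − 43.838369)/3 = 38.530130
I_{2,2} = 38.530130 + (38.530130 − 39.012198)/15 = 38.497992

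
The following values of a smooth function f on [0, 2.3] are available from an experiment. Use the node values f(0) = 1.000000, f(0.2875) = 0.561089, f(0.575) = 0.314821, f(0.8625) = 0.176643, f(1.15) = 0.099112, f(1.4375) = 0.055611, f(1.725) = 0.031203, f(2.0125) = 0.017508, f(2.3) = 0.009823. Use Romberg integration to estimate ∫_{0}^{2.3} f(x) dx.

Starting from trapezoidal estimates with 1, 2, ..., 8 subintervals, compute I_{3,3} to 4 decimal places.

0.4926

I_{0,0} (trapezoid, 1 panel, h=2.3000): 1.161296
I_{1,0} (trapezoid, 2 panels, h=1.1500): 0.694627
I_{2,0} (trapezoid, 4 panels, h=0.5750): 0.546277
I_{3,0} (trapezoid, 8 panels, h=0.2875): 0.506258
I_{1,1} = 0.694627 + (0.694627 − 1.161296)/3 = 0.539071
I_{2,1} = 0.546277 + (0.546277 − 0.694627)/3 = 0.496827
I_{3,1} = 0.506258 + (0.506258 − 0.546277)/3 = 0.492918
I_{2,2} = 0.496827 + (0.496827 − 0.539071)/15 = 0.494011
I_{3,2} = 0.492918 + (0.492918 − 0.496827)/15 = 0.492657
I_{3,3} = 0.492657 + (0.492657 − 0.494011)/63 = 0.492636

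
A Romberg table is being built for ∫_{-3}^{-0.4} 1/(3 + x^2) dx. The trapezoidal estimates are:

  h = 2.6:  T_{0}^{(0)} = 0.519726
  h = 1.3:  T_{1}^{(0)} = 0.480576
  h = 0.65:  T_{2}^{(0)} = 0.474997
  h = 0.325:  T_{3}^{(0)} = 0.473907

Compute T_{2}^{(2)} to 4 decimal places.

0.4735

Richardson extrapolation on the trapezoidal column (denominator 4−1=3):
T_{1}^{(1)} = 0.480576 + (0.480576 − 0.519726)/3 = 0.467526
T_{2}^{(1)} = 0.474997 + (0.474997 − 0.480576)/3 = 0.473137
T_{2}^{(2)} = 0.473137 + (0.473137 − 0.467526)/15 = 0.473511
(Column j=1 coincides with Simpson's rule on the same nodes.)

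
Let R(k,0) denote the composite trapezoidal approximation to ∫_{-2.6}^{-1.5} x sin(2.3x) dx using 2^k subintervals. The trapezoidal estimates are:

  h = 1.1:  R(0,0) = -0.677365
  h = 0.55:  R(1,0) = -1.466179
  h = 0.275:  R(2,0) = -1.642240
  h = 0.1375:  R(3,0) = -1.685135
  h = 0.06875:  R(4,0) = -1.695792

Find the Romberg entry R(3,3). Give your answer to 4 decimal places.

Richardson extrapolation on the trapezoidal column (denominator 4−1=3):
R(1,1) = -1.466179 + (-1.466179 − (-0.677365))/3 = -1.729117
R(2,1) = -1.642240 + (-1.642240 − (-1.466179))/3 = -1.700927
R(3,1) = -1.685135 + (-1.685135 − (-1.642240))/3 = -1.699433
R(2,2) = (16·(-1.700927) − (-1.729117)) / 15 = -1.699048
R(3,2) = (16·(-1.699433) − (-1.700927)) / 15 = -1.699333
R(3,3) = -1.699333 + (-1.699333 − (-1.699048))/63 = -1.699338

-1.6993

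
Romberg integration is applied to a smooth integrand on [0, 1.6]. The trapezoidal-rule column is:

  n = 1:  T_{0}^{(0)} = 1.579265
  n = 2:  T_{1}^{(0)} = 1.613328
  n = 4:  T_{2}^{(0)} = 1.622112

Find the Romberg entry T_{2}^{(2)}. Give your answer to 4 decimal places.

1.6251

Richardson extrapolation on the trapezoidal column (denominator 4−1=3):
T_{1}^{(1)} = 1.613328 + (1.613328 − 1.579265)/3 = 1.624682
T_{2}^{(1)} = 1.622112 + (1.622112 − 1.613328)/3 = 1.625040
T_{2}^{(2)} = (16·1.625040 − 1.624682) / 15 = 1.625064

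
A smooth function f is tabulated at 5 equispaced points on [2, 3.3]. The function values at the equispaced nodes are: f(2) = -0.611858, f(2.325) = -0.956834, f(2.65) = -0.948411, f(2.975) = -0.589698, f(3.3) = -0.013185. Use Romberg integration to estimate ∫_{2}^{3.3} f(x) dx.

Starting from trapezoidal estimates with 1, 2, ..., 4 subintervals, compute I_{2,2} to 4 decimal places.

-0.9424

I_{0,0} (trapezoid, 1 panel, h=1.3000): -0.406278
I_{1,0} (trapezoid, 2 panels, h=0.6500): -0.819606
I_{2,0} (trapezoid, 4 panels, h=0.3250): -0.912426
I_{1,1} = -0.819606 + (-0.819606 − (-0.406278))/3 = -0.957382
I_{2,1} = -0.912426 + (-0.912426 − (-0.819606))/3 = -0.943366
I_{2,2} = -0.943366 + (-0.943366 − (-0.957382))/15 = -0.942432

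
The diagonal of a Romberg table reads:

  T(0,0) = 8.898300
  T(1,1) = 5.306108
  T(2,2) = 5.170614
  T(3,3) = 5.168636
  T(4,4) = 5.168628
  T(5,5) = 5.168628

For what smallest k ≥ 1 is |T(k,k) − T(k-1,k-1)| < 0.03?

k = 3

|T(1,1) − T(0,0)| = 3.592192 ≥ 0.03
|T(2,2) − T(1,1)| = 0.135494 ≥ 0.03
|T(3,3) − T(2,2)| = 0.001978 < 0.03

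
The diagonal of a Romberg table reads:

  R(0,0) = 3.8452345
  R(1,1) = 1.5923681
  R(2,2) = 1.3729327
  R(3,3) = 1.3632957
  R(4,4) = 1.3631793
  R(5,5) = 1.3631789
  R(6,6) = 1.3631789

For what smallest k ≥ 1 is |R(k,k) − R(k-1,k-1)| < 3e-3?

k = 4

|R(1,1) − R(0,0)| = 2.2528664 ≥ 3e-3
|R(2,2) − R(1,1)| = 0.2194354 ≥ 3e-3
|R(3,3) − R(2,2)| = 0.0096370 ≥ 3e-3
|R(4,4) − R(3,3)| = 0.0001164 < 3e-3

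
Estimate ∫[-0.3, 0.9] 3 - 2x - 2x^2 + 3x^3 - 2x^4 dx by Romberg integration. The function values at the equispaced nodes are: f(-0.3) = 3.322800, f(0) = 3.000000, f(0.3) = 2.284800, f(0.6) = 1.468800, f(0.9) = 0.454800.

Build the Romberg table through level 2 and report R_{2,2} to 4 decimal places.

2.6248

R_{0,0} (trapezoid, 1 panel, h=1.2000): 2.266560
R_{1,0} (trapezoid, 2 panels, h=0.6000): 2.504160
R_{2,0} (trapezoid, 4 panels, h=0.3000): 2.592720
R_{1,1} = 2.504160 + (2.504160 − 2.266560)/3 = 2.583360
R_{2,1} = 2.592720 + (2.592720 − 2.504160)/3 = 2.622240
R_{2,2} = 2.622240 + (2.622240 − 2.583360)/15 = 2.624832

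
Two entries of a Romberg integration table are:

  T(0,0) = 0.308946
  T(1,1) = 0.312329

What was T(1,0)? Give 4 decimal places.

From T(1,1) = (4·T(1,0) − T(0,0))/3, solve for T(1,0):
4·T(1,0) = 3·0.312329 + 0.308946 = 1.245933
T(1,0) = 0.311483

0.3115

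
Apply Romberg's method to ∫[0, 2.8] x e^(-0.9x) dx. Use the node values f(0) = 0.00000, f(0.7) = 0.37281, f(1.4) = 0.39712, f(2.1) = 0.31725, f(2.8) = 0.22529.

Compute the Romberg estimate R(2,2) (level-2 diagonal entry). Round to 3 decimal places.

0.884

R(0,0) (trapezoid, 1 panel, h=2.8000): 0.31541
R(1,0) (trapezoid, 2 panels, h=1.4000): 0.71367
R(2,0) (trapezoid, 4 panels, h=0.7000): 0.83988
R(1,1) = 0.71367 + (0.71367 − 0.31541)/3 = 0.84642
R(2,1) = 0.83988 + (0.83988 − 0.71367)/3 = 0.88195
R(2,2) = 0.88195 + (0.88195 − 0.84642)/15 = 0.88432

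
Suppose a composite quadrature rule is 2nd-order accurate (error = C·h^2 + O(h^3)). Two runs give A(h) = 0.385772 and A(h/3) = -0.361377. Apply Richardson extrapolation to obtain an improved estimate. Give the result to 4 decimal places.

-0.4548

The leading error scales as h^2; refining by a factor of 3 reduces it by 3^2 = 9.
Extrapolated value = (9·A(h/3) − A(h)) / (9 − 1)
= (9·(-0.361377) − 0.385772) / 8
= -3.638165 / 8 = -0.454771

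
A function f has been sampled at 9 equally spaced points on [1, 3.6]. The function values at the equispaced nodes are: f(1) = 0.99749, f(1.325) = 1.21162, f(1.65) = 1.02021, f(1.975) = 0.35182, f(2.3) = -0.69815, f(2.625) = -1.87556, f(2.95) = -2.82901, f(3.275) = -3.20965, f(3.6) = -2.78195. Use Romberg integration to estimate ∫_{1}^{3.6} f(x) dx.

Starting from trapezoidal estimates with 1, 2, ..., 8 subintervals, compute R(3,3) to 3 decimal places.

R(0,0) (trapezoid, 1 panel, h=2.6000): -2.31980
R(1,0) (trapezoid, 2 panels, h=1.3000): -2.06749
R(2,0) (trapezoid, 4 panels, h=0.6500): -2.20947
R(3,0) (trapezoid, 8 panels, h=0.3250): -2.24931
R(1,1) = -2.06749 + (-2.06749 − (-2.31980))/3 = -1.98339
R(2,1) = -2.20947 + (-2.20947 − (-2.06749))/3 = -2.25680
R(3,1) = -2.24931 + (-2.24931 − (-2.20947))/3 = -2.26259
R(2,2) = -2.25680 + (-2.25680 − (-1.98339))/15 = -2.27503
R(3,2) = -2.26259 + (-2.26259 − (-2.25680))/15 = -2.26298
R(3,3) = -2.26298 + (-2.26298 − (-2.27503))/63 = -2.26279

-2.263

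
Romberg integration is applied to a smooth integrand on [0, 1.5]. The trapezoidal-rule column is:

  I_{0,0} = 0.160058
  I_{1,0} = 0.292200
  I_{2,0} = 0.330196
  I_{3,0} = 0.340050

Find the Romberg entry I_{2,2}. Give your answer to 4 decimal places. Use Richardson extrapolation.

I_{1,1} = 0.292200 + (0.292200 − 0.160058)/3 = 0.336247
I_{2,1} = (4·0.330196 − 0.292200) / 3 = 0.342861
I_{2,2} = 0.342861 + (0.342861 − 0.336247)/15 = 0.343302
(Column j=1 coincides with Simpson's rule on the same nodes.)

0.3433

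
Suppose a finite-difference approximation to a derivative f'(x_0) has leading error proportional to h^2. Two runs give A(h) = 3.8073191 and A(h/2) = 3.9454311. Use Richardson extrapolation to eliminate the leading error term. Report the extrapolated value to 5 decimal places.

Extrapolated value = (4·A(h/2) − A(h)) / (4 − 1)
= (4·3.9454311 − 3.8073191) / 3
= 11.9744053 / 3 = 3.9914684

3.99147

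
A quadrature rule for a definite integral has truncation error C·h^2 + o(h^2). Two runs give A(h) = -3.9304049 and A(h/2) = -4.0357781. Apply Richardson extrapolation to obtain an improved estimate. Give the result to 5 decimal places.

The leading error scales as h^2; refining by a factor of 2 reduces it by 2^2 = 4.
Extrapolated value = (4·A(h/2) − A(h)) / (4 − 1)
= (4·(-4.0357781) − (-3.9304049)) / 3
= -12.2127075 / 3 = -4.0709025

-4.07090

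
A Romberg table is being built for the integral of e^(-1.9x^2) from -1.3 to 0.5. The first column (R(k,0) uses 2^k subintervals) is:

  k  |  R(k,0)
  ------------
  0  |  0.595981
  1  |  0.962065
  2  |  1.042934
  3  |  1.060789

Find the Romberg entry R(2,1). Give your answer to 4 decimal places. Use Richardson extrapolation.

1.0699

R(2,1) = 1.042934 + (1.042934 − 0.962065)/3 = 1.069890
(Column j=1 coincides with Simpson's rule on the same nodes.)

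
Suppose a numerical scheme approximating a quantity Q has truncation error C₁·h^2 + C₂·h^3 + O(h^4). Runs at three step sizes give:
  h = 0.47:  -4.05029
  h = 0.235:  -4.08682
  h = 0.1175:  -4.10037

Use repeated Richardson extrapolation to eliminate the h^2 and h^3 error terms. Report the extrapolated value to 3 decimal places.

-4.106

First eliminate the h^2 term (factor 2^2 = 4):
  B₁ = (4·(-4.08682) − (-4.05029))/3 = -4.09900
  B₂ = (4·(-4.10037) − (-4.08682))/3 = -4.10489
Then eliminate the h^3 term (factor 2^3 = 8):
  (8·(-4.10489) − (-4.09900))/7 = -4.10573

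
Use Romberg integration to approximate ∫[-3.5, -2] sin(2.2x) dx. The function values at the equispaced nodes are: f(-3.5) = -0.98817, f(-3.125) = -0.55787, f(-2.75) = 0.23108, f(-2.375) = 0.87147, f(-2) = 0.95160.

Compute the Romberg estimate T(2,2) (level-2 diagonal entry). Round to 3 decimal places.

0.209

T(0,0) (trapezoid, 1 panel, h=1.5000): -0.02743
T(1,0) (trapezoid, 2 panels, h=0.7500): 0.15960
T(2,0) (trapezoid, 4 panels, h=0.3750): 0.19740
T(1,1) = 0.15960 + (0.15960 − (-0.02743))/3 = 0.22194
T(2,1) = 0.19740 + (0.19740 − 0.15960)/3 = 0.21000
T(2,2) = 0.21000 + (0.21000 − 0.22194)/15 = 0.20920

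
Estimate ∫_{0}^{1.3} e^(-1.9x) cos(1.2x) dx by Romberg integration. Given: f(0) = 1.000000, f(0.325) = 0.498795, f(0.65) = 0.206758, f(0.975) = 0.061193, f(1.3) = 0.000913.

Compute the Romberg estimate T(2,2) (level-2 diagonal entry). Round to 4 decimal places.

0.3959

T(0,0) (trapezoid, 1 panel, h=1.3000): 0.650593
T(1,0) (trapezoid, 2 panels, h=0.6500): 0.459689
T(2,0) (trapezoid, 4 panels, h=0.3250): 0.411841
T(1,1) = 0.459689 + (0.459689 − 0.650593)/3 = 0.396054
T(2,1) = 0.411841 + (0.411841 − 0.459689)/3 = 0.395892
T(2,2) = 0.395892 + (0.395892 − 0.396054)/15 = 0.395881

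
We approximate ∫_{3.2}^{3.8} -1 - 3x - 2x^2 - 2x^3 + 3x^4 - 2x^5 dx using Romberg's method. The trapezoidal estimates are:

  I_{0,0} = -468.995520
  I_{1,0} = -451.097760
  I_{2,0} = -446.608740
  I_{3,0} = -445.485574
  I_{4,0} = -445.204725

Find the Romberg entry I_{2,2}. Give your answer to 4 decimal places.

Richardson extrapolation on the trapezoidal column (denominator 4−1=3):
I_{1,1} = (4·(-451.097760) − (-468.995520)) / 3 = -445.131840
I_{2,1} = (4·(-446.608740) − (-451.097760)) / 3 = -445.112400
I_{2,2} = (16·(-445.112400) − (-445.131840)) / 15 = -445.111104
(Column j=1 coincides with Simpson's rule on the same nodes.)

-445.1111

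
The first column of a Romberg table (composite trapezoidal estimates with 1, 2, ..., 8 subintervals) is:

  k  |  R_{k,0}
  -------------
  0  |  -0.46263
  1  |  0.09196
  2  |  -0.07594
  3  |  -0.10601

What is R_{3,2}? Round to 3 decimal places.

-0.115

Richardson extrapolation on the trapezoidal column (denominator 4−1=3):
R_{2,1} = -0.07594 + (-0.07594 − 0.09196)/3 = -0.13191
R_{3,1} = -0.10601 + (-0.10601 − (-0.07594))/3 = -0.11603
R_{3,2} = (16·(-0.11603) − (-0.13191)) / 15 = -0.11497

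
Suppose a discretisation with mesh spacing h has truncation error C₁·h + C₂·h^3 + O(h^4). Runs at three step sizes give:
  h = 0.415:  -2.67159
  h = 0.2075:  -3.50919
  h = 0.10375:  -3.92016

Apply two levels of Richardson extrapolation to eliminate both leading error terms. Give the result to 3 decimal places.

First eliminate the h term (factor 2^1 = 2):
  B₁ = (2·(-3.50919) − (-2.67159))/1 = -4.34679
  B₂ = (2·(-3.92016) − (-3.50919))/1 = -4.33113
Then eliminate the h^3 term (factor 2^3 = 8):
  (8·(-4.33113) − (-4.34679))/7 = -4.32889

-4.329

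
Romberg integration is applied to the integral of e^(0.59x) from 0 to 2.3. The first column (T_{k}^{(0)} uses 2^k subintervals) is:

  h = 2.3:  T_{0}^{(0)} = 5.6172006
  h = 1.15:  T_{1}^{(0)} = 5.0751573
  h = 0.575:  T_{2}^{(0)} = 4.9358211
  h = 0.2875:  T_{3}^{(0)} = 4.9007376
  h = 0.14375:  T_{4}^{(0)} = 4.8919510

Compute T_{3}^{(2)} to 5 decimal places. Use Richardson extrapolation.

4.88902

Richardson extrapolation on the trapezoidal column (denominator 4−1=3):
T_{2}^{(1)} = (4·4.9358211 − 5.0751573) / 3 = 4.8893757
T_{3}^{(1)} = 4.9007376 + (4.9007376 − 4.9358211)/3 = 4.8890431
T_{3}^{(2)} = (16·4.8890431 − 4.8893757) / 15 = 4.8890209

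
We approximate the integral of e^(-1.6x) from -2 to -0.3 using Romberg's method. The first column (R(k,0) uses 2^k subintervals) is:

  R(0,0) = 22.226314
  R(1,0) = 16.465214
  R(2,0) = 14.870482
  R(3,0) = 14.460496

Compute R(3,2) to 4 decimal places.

R(2,1) = (4·14.870482 − 16.465214) / 3 = 14.338905
R(3,1) = (4·14.460496 − 14.870482) / 3 = 14.323834
R(3,2) = (16·14.323834 − 14.338905) / 15 = 14.322829

14.3228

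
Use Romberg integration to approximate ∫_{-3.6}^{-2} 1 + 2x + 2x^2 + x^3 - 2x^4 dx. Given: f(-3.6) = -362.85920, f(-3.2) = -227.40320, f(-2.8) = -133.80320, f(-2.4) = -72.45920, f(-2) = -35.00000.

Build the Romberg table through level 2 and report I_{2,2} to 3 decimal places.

-248.644

I_{0,0} (trapezoid, 1 panel, h=1.6000): -318.28736
I_{1,0} (trapezoid, 2 panels, h=0.8000): -266.18624
I_{2,0} (trapezoid, 4 panels, h=0.4000): -253.03808
I_{1,1} = -266.18624 + (-266.18624 − (-318.28736))/3 = -248.81920
I_{2,1} = -253.03808 + (-253.03808 − (-266.18624))/3 = -248.65536
I_{2,2} = -248.65536 + (-248.65536 − (-248.81920))/15 = -248.64444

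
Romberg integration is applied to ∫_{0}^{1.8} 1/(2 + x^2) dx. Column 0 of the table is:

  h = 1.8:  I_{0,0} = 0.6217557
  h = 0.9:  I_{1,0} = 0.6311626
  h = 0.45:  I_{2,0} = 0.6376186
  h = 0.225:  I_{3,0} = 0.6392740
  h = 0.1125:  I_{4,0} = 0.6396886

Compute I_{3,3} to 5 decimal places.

Richardson extrapolation on the trapezoidal column (denominator 4−1=3):
I_{1,1} = (4·0.6311626 − 0.6217557) / 3 = 0.6342982
I_{2,1} = (4·0.6376186 − 0.6311626) / 3 = 0.6397706
I_{3,1} = 0.6392740 + (0.6392740 − 0.6376186)/3 = 0.6398258
I_{2,2} = (16·0.6397706 − 0.6342982) / 15 = 0.6401354
I_{3,2} = 0.6398258 + (0.6398258 − 0.6397706)/15 = 0.6398295
I_{3,3} = (64·0.6398295 − 0.6401354) / 63 = 0.6398246

0.63982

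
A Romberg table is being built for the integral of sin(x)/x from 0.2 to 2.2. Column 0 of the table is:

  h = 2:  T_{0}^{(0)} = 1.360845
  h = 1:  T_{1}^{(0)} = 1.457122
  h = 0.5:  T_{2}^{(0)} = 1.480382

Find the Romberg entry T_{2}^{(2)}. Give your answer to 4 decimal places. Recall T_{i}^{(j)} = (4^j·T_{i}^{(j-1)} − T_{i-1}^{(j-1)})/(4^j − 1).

T_{1}^{(1)} = 1.457122 + (1.457122 − 1.360845)/3 = 1.489214
T_{2}^{(1)} = 1.480382 + (1.480382 − 1.457122)/3 = 1.488135
T_{2}^{(2)} = 1.488135 + (1.488135 − 1.489214)/15 = 1.488063

1.4881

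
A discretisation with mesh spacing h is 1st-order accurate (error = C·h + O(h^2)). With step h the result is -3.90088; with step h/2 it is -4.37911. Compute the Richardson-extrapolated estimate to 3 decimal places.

The leading error scales as h; refining by a factor of 2 reduces it by 2^1 = 2.
Extrapolated value = (2·A(h/2) − A(h)) / (2 − 1)
= (2·(-4.37911) − (-3.90088)) / 1
= -4.85734 / 1 = -4.85734

-4.857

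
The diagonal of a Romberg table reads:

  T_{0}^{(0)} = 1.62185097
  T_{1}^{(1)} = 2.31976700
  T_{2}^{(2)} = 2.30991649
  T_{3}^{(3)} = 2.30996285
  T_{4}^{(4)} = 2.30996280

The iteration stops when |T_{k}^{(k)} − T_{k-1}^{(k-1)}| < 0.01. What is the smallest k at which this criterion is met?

|T_{1}^{(1)} − T_{0}^{(0)}| = 0.69791603 ≥ 0.01
|T_{2}^{(2)} − T_{1}^{(1)}| = 0.00985051 < 0.01

k = 2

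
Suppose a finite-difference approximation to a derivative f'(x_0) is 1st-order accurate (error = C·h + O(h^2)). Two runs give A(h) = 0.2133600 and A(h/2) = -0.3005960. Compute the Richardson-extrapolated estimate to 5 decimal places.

-0.81455

The leading error scales as h; refining by a factor of 2 reduces it by 2^1 = 2.
Extrapolated value = (2·A(h/2) − A(h)) / (2 − 1)
= (2·(-0.3005960) − 0.2133600) / 1
= -0.8145520 / 1 = -0.8145520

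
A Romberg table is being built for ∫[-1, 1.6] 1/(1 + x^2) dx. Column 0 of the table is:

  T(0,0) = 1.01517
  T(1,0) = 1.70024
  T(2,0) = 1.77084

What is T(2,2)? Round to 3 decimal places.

T(1,1) = 1.70024 + (1.70024 − 1.01517)/3 = 1.92860
T(2,1) = 1.77084 + (1.77084 − 1.70024)/3 = 1.79437
T(2,2) = 1.79437 + (1.79437 − 1.92860)/15 = 1.78542
(Column j=1 coincides with Simpson's rule on the same nodes.)

1.785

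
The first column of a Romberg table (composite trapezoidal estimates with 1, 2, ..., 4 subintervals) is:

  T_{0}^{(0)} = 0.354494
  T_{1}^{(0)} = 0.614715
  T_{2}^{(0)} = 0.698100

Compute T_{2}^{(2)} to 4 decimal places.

0.7275

T_{1}^{(1)} = (4·0.614715 − 0.354494) / 3 = 0.701455
T_{2}^{(1)} = 0.698100 + (0.698100 − 0.614715)/3 = 0.725895
T_{2}^{(2)} = (16·0.725895 − 0.701455) / 15 = 0.727524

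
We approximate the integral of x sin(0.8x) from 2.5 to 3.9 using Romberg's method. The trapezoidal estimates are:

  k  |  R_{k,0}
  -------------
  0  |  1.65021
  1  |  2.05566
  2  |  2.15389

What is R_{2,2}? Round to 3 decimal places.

2.186

R_{1,1} = (4·2.05566 − 1.65021) / 3 = 2.19081
R_{2,1} = (4·2.15389 − 2.05566) / 3 = 2.18663
R_{2,2} = (16·2.18663 − 2.19081) / 15 = 2.18635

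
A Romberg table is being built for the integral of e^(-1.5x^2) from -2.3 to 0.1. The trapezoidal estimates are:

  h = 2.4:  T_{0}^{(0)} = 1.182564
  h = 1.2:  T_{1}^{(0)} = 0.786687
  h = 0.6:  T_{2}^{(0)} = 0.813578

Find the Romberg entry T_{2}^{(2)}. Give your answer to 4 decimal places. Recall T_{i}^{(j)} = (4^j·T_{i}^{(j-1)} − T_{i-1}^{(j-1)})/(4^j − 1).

Richardson extrapolation on the trapezoidal column (denominator 4−1=3):
T_{1}^{(1)} = (4·0.786687 − 1.182564) / 3 = 0.654728
T_{2}^{(1)} = (4·0.813578 − 0.786687) / 3 = 0.822542
T_{2}^{(2)} = (16·0.822542 − 0.654728) / 15 = 0.833730

0.8337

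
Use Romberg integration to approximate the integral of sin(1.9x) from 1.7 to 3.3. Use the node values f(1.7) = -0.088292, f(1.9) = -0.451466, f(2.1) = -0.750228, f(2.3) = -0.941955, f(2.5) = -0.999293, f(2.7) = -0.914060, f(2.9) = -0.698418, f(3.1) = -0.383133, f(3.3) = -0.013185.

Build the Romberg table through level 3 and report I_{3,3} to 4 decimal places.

-1.0505

I_{0,0} (trapezoid, 1 panel, h=1.6000): -0.081182
I_{1,0} (trapezoid, 2 panels, h=0.8000): -0.840025
I_{2,0} (trapezoid, 4 panels, h=0.4000): -0.999471
I_{3,0} (trapezoid, 8 panels, h=0.2000): -1.037858
I_{1,1} = -0.840025 + (-0.840025 − (-0.081182))/3 = -1.092973
I_{2,1} = -0.999471 + (-0.999471 − (-0.840025))/3 = -1.052620
I_{3,1} = -1.037858 + (-1.037858 − (-0.999471))/3 = -1.050654
I_{2,2} = -1.052620 + (-1.052620 − (-1.092973))/15 = -1.049930
I_{3,2} = -1.050654 + (-1.050654 − (-1.052620))/15 = -1.050523
I_{3,3} = -1.050523 + (-1.050523 − (-1.049930))/63 = -1.050532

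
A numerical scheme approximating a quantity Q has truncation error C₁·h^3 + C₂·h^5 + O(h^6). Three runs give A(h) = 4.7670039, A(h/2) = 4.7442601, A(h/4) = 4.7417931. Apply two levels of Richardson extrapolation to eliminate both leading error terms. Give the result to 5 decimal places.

First eliminate the h^3 term (factor 2^3 = 8):
  B₁ = (8·4.7442601 − 4.7670039)/7 = 4.7410110
  B₂ = (8·4.7417931 − 4.7442601)/7 = 4.7414407
Then eliminate the h^5 term (factor 2^5 = 32):
  (32·4.7414407 − 4.7410110)/31 = 4.7414546

4.74145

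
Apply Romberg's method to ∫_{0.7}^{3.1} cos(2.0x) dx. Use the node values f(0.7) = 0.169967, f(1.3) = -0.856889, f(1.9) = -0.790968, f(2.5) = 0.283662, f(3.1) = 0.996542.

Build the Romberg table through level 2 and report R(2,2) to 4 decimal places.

-0.5245

R(0,0) (trapezoid, 1 panel, h=2.4000): 1.399811
R(1,0) (trapezoid, 2 panels, h=1.2000): -0.249256
R(2,0) (trapezoid, 4 panels, h=0.6000): -0.468564
R(1,1) = -0.249256 + (-0.249256 − 1.399811)/3 = -0.798945
R(2,1) = -0.468564 + (-0.468564 − (-0.249256))/3 = -0.541667
R(2,2) = -0.541667 + (-0.541667 − (-0.798945))/15 = -0.524515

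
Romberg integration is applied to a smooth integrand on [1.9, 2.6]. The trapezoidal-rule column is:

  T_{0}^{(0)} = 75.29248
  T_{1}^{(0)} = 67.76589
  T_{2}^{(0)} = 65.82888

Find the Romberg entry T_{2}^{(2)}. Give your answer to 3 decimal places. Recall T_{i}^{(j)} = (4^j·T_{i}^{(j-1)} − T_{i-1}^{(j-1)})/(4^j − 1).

65.178

T_{1}^{(1)} = (4·67.76589 − 75.29248) / 3 = 65.25703
T_{2}^{(1)} = (4·65.82888 − 67.76589) / 3 = 65.18321
T_{2}^{(2)} = 65.18321 + (65.18321 − 65.25703)/15 = 65.17829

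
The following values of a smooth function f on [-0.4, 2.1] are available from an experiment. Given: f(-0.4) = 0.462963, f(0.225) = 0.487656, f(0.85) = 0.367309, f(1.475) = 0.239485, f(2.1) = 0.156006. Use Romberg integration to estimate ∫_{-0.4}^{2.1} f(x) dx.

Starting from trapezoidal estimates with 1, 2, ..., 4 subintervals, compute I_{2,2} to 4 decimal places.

0.8891

I_{0,0} (trapezoid, 1 panel, h=2.5000): 0.773711
I_{1,0} (trapezoid, 2 panels, h=1.2500): 0.845992
I_{2,0} (trapezoid, 4 panels, h=0.6250): 0.877459
I_{1,1} = 0.845992 + (0.845992 − 0.773711)/3 = 0.870086
I_{2,1} = 0.877459 + (0.877459 − 0.845992)/3 = 0.887948
I_{2,2} = 0.887948 + (0.887948 − 0.870086)/15 = 0.889139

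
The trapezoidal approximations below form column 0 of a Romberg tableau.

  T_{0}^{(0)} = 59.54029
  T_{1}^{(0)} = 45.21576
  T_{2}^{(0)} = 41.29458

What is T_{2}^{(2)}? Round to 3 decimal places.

39.957

T_{1}^{(1)} = (4·45.21576 − 59.54029) / 3 = 40.44092
T_{2}^{(1)} = 41.29458 + (41.29458 − 45.21576)/3 = 39.98752
T_{2}^{(2)} = 39.98752 + (39.98752 − 40.44092)/15 = 39.95729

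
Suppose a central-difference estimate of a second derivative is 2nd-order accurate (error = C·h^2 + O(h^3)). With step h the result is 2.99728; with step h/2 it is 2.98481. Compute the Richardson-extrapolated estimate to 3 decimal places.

2.981

Extrapolated value = (4·A(h/2) − A(h)) / (4 − 1)
= (4·2.98481 − 2.99728) / 3
= 8.94196 / 3 = 2.98065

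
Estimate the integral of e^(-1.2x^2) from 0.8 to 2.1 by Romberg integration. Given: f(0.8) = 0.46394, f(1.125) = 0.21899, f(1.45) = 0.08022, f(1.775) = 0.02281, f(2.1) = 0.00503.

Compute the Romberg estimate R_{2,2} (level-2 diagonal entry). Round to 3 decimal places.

R_{0,0} (trapezoid, 1 panel, h=1.3000): 0.30483
R_{1,0} (trapezoid, 2 panels, h=0.6500): 0.20456
R_{2,0} (trapezoid, 4 panels, h=0.3250): 0.18086
R_{1,1} = 0.20456 + (0.20456 − 0.30483)/3 = 0.17114
R_{2,1} = 0.18086 + (0.18086 − 0.20456)/3 = 0.17296
R_{2,2} = 0.17296 + (0.17296 − 0.17114)/15 = 0.17308

0.173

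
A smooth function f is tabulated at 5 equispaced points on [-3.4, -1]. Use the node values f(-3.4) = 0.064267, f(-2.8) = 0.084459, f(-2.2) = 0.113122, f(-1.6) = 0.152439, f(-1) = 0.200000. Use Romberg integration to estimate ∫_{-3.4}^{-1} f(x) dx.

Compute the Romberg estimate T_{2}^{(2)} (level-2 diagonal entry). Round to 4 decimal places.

0.2877

T_{0}^{(0)} (trapezoid, 1 panel, h=2.4000): 0.317120
T_{1}^{(0)} (trapezoid, 2 panels, h=1.2000): 0.294307
T_{2}^{(0)} (trapezoid, 4 panels, h=0.6000): 0.289292
T_{1}^{(1)} = 0.294307 + (0.294307 − 0.317120)/3 = 0.286703
T_{2}^{(1)} = 0.289292 + (0.289292 − 0.294307)/3 = 0.287620
T_{2}^{(2)} = 0.287620 + (0.287620 − 0.286703)/15 = 0.287681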